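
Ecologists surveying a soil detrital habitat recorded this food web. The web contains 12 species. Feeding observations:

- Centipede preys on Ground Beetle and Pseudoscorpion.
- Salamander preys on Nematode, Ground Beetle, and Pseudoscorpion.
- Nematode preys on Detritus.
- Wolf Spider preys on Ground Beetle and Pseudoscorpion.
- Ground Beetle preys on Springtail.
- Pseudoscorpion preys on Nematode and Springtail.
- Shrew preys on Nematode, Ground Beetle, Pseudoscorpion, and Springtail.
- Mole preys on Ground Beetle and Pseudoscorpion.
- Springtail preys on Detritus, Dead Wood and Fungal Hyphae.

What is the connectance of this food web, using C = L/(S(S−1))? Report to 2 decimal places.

C = 0.15

The web has S = 12 species and L = 20 feeding links.
C = L / (S(S−1)) = 20 / 132 = 0.1515 ≈ 0.15.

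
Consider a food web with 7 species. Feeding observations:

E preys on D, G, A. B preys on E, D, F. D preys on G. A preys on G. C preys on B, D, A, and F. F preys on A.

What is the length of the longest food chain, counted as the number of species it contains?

5 species

One longest chain: G → A → F → B → C.
It has 5 species and 4 links.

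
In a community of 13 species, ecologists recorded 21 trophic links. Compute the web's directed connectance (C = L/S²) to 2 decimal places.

The web has S = 13 species and L = 21 feeding links.
C = L / S² = 21 / 169 = 0.1243 ≈ 0.12.

C = 0.12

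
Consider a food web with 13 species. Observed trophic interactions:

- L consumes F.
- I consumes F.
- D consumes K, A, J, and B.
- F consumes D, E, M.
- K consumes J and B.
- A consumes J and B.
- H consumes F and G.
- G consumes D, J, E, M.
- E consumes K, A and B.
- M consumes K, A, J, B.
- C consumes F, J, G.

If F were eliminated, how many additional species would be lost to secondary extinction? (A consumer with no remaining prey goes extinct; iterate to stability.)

2

Remove F.
Round 1: I (all prey gone), L (all prey gone) → extinct.
No further losses. Total secondary extinctions: 2.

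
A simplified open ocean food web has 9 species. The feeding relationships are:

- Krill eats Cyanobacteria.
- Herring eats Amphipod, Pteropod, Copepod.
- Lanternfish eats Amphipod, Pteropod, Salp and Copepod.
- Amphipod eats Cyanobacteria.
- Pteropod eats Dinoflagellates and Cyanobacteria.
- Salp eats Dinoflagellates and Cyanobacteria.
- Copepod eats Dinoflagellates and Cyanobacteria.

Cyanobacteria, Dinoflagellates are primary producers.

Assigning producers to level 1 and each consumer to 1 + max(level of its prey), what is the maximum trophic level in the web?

3

Producers (level 1): Cyanobacteria, Dinoflagellates.
Cyanobacteria → Copepod → Herring gives Herring level 3.
No species has a prey at level 3, so no species reaches level 4.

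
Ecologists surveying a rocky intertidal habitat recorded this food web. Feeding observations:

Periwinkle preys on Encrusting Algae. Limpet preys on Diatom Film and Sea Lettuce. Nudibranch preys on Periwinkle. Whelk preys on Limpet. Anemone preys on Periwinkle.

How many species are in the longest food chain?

3 species

One longest chain: Encrusting Algae → Periwinkle → Nudibranch.
It has 3 species and 2 links.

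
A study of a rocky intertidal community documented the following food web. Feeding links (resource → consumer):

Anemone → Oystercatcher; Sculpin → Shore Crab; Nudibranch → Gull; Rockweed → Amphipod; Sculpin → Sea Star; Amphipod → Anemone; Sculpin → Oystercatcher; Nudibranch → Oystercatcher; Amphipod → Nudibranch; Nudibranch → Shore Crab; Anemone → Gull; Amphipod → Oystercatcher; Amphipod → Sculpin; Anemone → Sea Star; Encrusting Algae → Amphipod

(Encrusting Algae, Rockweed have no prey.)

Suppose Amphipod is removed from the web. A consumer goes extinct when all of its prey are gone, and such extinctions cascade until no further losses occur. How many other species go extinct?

7

Remove Amphipod.
Round 1: Nudibranch (all prey gone), Anemone (all prey gone), Sculpin (all prey gone) → extinct.
Round 2: Oystercatcher (all prey gone), Sea Star (all prey gone), Shore Crab (all prey gone), Gull (all prey gone) → extinct.
No further losses. Total secondary extinctions: 7.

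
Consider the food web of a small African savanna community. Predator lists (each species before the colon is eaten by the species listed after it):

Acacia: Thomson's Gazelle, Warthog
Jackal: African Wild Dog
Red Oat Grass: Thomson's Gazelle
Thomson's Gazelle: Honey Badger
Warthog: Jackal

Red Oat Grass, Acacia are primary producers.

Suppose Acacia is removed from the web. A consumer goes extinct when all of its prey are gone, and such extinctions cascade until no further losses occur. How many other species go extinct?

Remove Acacia.
Round 1: Warthog (all prey gone) → extinct.
Round 2: Jackal (all prey gone) → extinct.
Round 3: African Wild Dog (all prey gone) → extinct.
No further losses. Total secondary extinctions: 3.

3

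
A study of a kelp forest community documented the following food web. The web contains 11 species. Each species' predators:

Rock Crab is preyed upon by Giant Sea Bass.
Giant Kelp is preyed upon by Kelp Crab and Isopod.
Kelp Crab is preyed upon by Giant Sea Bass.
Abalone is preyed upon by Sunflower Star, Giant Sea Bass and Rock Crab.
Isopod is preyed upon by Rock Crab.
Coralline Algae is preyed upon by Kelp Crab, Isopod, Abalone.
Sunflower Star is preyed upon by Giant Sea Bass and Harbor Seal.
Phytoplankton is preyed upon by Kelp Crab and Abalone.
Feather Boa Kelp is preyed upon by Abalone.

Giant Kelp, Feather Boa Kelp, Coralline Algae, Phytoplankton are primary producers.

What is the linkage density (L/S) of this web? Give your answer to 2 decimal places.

L/S = 1.45

There are L = 16 links among S = 11 species.
L/S = 16/11 = 1.4545 ≈ 1.45.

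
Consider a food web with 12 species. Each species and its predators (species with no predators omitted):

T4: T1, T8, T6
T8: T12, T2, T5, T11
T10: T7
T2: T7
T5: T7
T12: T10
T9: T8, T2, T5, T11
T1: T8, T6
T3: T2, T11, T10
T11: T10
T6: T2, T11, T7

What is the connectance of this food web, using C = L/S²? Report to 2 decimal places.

The web has S = 12 species and L = 24 feeding links.
C = L / S² = 24 / 144 = 0.1667 ≈ 0.17.

C = 0.17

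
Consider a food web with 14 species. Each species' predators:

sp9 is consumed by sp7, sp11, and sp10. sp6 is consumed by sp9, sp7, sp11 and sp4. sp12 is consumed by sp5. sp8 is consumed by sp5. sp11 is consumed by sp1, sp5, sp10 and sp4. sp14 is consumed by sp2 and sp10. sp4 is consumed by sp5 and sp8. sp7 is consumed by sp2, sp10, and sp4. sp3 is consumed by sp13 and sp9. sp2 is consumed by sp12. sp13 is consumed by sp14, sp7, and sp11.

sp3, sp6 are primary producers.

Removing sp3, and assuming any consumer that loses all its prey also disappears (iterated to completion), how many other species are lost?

Remove sp3.
Round 1: sp13 (all prey gone) → extinct.
Round 2: sp14 (all prey gone) → extinct.
No further losses. Total secondary extinctions: 2.

2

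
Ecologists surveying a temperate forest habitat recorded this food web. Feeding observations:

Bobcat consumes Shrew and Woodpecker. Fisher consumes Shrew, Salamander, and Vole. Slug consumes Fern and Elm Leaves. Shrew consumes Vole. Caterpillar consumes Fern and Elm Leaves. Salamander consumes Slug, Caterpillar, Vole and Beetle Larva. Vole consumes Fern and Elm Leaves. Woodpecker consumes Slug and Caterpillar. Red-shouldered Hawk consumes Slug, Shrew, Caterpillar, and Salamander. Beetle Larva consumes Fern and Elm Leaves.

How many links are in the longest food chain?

3 links

One longest chain: Fern → Vole → Shrew → Bobcat.
It has 4 species and 3 links.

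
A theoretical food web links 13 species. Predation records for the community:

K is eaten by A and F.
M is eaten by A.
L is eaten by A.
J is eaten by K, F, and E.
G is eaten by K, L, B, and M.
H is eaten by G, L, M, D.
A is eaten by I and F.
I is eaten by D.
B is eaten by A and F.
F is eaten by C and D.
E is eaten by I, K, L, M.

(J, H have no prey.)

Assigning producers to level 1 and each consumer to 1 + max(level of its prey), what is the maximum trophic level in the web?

Producers (level 1): J, H.
J → E → L → A → F → C gives C level 6.
No species has a prey at level 6, so no species reaches level 7.

6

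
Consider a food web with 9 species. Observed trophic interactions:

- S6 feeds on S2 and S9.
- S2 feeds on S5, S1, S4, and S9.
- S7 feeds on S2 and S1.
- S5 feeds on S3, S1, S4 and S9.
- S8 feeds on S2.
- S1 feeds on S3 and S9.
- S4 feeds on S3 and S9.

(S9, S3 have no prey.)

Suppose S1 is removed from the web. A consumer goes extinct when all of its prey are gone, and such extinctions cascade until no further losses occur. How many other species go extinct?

Remove S1.
Every predator of it retains at least one other prey: S5 still has S9, S3, S4; S2 still has S9, S4, S5; S7 still has S2.
No consumer loses all prey, so no secondary extinctions occur.

0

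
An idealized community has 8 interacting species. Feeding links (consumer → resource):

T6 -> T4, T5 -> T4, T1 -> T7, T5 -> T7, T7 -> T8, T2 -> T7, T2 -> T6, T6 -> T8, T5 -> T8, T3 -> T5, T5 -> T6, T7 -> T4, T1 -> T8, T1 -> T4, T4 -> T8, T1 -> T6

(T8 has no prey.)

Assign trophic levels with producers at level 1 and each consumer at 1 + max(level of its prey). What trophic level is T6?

T8 is a producer → level 1.
T4 eats T8 → level 2.
T6 eats T4 (level 2); other prey at levels: T8 1 → level 3.

Trophic level 3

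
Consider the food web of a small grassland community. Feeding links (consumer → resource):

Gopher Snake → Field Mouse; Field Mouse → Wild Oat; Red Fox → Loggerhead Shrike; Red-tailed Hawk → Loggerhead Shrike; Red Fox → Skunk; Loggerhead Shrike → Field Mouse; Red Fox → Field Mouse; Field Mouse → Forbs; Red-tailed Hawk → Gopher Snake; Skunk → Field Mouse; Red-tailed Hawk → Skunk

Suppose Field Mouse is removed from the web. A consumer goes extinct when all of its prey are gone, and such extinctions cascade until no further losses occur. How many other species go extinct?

5

Remove Field Mouse.
Round 1: Skunk (all prey gone), Gopher Snake (all prey gone), Loggerhead Shrike (all prey gone) → extinct.
Round 2: Red Fox (all prey gone), Red-tailed Hawk (all prey gone) → extinct.
No further losses. Total secondary extinctions: 5.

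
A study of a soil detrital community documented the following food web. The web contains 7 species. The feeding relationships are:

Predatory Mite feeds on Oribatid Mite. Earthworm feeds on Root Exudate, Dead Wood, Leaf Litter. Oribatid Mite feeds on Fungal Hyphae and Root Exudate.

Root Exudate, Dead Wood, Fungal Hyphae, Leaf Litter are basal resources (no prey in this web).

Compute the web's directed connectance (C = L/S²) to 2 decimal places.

C = 0.12

The web has S = 7 species and L = 6 feeding links.
C = L / S² = 6 / 49 = 0.1224 ≈ 0.12.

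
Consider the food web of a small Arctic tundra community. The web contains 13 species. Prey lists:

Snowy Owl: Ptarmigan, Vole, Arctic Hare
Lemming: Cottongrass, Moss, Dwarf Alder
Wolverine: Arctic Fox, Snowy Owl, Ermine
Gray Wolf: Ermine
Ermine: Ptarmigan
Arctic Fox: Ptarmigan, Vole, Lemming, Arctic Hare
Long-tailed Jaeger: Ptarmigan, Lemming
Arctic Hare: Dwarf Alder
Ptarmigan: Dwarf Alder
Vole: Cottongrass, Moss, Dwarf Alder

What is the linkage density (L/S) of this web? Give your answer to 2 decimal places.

L/S = 1.69

There are L = 22 links among S = 13 species.
L/S = 22/13 = 1.6923 ≈ 1.69.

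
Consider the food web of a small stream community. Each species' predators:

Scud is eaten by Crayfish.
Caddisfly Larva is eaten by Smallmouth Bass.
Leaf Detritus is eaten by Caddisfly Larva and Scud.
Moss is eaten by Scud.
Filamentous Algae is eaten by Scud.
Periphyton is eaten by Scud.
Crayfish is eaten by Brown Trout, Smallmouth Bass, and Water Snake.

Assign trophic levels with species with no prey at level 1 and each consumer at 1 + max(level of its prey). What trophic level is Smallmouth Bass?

Trophic level 4

Periphyton has no prey (basal) → level 1.
Scud eats Periphyton (level 1); other prey at levels: Leaf Detritus 1, Filamentous Algae 1, Moss 1 → level 2.
Crayfish eats Scud → level 3.
Smallmouth Bass eats Crayfish (level 3); other prey at levels: Caddisfly Larva 2 → level 4.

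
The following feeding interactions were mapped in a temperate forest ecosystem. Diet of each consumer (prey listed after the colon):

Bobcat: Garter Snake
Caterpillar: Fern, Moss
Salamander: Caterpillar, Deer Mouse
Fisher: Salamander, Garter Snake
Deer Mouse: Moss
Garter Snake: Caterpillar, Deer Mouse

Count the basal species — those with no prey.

Basal species (no prey listed): Fern, Moss.
Count: 2.

2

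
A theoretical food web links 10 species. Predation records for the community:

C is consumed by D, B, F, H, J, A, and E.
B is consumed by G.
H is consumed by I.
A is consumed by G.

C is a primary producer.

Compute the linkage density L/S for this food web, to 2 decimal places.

There are L = 10 links among S = 10 species.
L/S = 10/10 = 1.0000 ≈ 1.00.

L/S = 1.00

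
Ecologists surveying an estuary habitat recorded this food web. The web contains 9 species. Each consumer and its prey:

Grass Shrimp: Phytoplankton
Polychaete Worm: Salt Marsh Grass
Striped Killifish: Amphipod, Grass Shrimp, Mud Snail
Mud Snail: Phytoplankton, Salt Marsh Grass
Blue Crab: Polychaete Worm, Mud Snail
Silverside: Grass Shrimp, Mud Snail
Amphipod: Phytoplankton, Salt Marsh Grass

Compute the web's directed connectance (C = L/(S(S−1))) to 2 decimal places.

The web has S = 9 species and L = 13 feeding links.
C = L / (S(S−1)) = 13 / 72 = 0.1806 ≈ 0.18.

C = 0.18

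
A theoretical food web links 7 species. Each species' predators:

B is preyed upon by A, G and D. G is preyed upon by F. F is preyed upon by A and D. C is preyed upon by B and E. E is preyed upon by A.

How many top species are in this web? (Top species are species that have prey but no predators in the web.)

Top species (has prey, but nothing eats it): A, D.
Count: 2.

2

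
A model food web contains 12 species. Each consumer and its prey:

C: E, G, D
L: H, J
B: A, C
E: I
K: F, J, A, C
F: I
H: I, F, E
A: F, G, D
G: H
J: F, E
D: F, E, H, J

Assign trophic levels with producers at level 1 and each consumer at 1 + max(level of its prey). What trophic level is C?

I is a producer → level 1.
F eats I → level 2.
H eats F (level 2); other prey at levels: I 1, E 2 → level 3.
G eats H → level 4.
C eats G (level 4); other prey at levels: E 2, D 4 → level 5.

Trophic level 5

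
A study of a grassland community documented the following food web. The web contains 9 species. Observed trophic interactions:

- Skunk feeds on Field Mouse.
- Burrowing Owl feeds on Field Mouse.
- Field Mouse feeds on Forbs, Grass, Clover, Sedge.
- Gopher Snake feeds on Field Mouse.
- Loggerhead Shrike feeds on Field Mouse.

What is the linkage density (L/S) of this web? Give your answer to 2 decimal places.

L/S = 0.89

There are L = 8 links among S = 9 species.
L/S = 8/9 = 0.8889 ≈ 0.89.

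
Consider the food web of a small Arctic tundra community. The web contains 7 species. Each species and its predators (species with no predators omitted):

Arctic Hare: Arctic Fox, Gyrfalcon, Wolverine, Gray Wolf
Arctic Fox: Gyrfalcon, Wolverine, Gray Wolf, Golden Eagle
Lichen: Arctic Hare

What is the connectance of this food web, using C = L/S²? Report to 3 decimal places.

C = 0.184

The web has S = 7 species and L = 9 feeding links.
C = L / S² = 9 / 49 = 0.1837 ≈ 0.184.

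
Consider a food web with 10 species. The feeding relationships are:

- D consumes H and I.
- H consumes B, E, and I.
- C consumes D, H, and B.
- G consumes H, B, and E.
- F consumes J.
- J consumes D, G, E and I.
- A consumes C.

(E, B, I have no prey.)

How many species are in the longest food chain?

5 species

One longest chain: E → H → D → J → F.
It has 5 species and 4 links.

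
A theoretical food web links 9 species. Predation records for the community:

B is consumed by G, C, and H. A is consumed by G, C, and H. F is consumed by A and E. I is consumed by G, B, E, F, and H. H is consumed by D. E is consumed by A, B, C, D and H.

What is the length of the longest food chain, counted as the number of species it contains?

6 species

One longest chain: I → F → E → A → H → D.
It has 6 species and 5 links.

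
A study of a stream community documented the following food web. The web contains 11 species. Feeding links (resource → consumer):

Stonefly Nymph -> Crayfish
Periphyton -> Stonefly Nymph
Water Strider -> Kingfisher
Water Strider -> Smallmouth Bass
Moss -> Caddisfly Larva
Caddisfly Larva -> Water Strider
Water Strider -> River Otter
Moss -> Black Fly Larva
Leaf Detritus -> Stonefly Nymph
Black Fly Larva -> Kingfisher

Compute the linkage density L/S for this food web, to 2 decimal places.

There are L = 10 links among S = 11 species.
L/S = 10/11 = 0.9091 ≈ 0.91.

L/S = 0.91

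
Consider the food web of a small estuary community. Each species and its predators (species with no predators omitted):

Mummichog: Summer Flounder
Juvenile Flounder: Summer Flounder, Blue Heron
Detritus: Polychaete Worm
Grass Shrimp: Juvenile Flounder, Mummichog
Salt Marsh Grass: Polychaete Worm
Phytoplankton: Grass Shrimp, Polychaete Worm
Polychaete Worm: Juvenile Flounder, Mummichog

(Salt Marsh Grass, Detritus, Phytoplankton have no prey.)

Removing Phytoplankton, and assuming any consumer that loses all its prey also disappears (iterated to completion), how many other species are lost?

1

Remove Phytoplankton.
Round 1: Grass Shrimp (all prey gone) → extinct.
No further losses. Total secondary extinctions: 1.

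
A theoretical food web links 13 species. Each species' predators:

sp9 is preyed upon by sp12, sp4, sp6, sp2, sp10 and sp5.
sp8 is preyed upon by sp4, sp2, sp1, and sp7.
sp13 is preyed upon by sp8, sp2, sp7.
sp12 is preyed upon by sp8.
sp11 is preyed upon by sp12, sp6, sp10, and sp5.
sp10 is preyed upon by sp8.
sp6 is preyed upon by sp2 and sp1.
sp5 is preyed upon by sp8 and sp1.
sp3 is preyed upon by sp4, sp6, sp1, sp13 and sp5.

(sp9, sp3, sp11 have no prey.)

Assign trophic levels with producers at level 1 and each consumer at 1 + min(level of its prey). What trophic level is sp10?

Trophic level 2

sp9 is a producer → level 1.
sp10 eats sp9 → level 2.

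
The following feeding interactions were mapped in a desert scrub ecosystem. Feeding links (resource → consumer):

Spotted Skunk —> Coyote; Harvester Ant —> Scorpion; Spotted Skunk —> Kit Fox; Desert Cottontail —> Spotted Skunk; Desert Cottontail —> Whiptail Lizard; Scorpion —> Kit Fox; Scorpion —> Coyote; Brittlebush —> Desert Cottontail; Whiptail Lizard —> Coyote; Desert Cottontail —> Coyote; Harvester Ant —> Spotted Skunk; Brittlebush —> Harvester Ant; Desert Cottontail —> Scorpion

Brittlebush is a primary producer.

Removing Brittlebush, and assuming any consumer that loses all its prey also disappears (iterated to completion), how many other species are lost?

7

Remove Brittlebush.
Round 1: Harvester Ant (all prey gone), Desert Cottontail (all prey gone) → extinct.
Round 2: Whiptail Lizard (all prey gone), Spotted Skunk (all prey gone), Scorpion (all prey gone) → extinct.
Round 3: Kit Fox (all prey gone), Coyote (all prey gone) → extinct.
No further losses. Total secondary extinctions: 7.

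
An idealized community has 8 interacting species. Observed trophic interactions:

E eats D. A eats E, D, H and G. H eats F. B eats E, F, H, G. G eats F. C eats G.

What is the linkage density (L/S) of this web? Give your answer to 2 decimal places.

There are L = 12 links among S = 8 species.
L/S = 12/8 = 1.5000 ≈ 1.50.

L/S = 1.50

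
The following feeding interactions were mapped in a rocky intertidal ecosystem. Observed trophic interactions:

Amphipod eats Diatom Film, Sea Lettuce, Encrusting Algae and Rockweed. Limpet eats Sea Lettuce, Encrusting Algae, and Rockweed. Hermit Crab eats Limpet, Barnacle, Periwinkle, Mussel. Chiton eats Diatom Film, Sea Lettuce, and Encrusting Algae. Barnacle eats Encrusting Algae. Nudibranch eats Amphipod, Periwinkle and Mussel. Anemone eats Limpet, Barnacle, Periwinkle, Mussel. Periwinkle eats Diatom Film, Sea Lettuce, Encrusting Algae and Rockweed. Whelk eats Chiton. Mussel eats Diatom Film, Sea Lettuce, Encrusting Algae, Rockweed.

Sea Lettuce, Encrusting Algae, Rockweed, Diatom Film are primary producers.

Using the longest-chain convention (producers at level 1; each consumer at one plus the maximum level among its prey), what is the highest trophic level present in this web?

Producers (level 1): Sea Lettuce, Encrusting Algae, Rockweed, Diatom Film.
Sea Lettuce → Chiton → Whelk gives Whelk level 3.
No species has a prey at level 3, so no species reaches level 4.

3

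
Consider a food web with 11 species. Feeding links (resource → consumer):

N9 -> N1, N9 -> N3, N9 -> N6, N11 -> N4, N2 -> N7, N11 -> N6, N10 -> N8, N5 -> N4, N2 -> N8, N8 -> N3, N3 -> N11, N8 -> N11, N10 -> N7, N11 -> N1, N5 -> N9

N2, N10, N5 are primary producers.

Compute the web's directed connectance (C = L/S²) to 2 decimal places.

C = 0.12

The web has S = 11 species and L = 15 feeding links.
C = L / S² = 15 / 121 = 0.1240 ≈ 0.12.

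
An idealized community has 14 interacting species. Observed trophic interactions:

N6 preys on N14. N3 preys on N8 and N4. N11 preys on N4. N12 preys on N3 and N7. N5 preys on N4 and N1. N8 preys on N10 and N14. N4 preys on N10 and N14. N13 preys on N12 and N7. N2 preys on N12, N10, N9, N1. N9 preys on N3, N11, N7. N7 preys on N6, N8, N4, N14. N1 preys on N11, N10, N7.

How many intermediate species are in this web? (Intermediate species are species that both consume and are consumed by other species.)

Intermediate species (has both prey and predators): N4, N8, N6, N11, N3, N7, N9, N12, N1.
Count: 9.

9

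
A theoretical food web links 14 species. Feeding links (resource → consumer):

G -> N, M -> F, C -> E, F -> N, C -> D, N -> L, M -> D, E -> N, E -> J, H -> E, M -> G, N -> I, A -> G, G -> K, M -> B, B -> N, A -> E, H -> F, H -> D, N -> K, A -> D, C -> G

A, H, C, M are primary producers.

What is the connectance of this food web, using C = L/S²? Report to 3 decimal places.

C = 0.112

The web has S = 14 species and L = 22 feeding links.
C = L / S² = 22 / 196 = 0.1122 ≈ 0.112.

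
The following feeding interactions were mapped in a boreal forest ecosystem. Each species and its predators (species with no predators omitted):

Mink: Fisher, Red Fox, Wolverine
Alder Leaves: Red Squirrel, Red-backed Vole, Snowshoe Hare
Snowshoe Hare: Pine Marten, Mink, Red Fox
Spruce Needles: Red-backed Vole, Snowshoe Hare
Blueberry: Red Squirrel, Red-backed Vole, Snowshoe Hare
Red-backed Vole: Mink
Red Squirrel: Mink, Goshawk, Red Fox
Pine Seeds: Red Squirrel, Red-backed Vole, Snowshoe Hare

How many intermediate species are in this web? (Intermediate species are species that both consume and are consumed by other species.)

Intermediate species (has both prey and predators): Red Squirrel, Red-backed Vole, Snowshoe Hare, Mink.
Count: 4.

4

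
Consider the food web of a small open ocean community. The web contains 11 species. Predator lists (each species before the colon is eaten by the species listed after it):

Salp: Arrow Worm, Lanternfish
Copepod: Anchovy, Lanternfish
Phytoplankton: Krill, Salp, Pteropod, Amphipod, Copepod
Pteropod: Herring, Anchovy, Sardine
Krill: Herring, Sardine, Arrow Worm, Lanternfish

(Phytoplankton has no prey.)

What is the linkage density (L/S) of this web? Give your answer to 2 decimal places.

There are L = 16 links among S = 11 species.
L/S = 16/11 = 1.4545 ≈ 1.45.

L/S = 1.45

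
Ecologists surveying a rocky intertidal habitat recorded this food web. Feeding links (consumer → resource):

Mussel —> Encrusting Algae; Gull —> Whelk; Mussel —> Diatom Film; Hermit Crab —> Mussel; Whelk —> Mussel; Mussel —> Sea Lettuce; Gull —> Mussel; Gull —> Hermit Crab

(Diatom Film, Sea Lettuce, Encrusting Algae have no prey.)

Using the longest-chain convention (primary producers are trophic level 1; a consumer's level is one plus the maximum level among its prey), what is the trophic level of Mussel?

Diatom Film is a producer → level 1.
Mussel eats Diatom Film (level 1); other prey at levels: Sea Lettuce 1, Encrusting Algae 1 → level 2.

Trophic level 2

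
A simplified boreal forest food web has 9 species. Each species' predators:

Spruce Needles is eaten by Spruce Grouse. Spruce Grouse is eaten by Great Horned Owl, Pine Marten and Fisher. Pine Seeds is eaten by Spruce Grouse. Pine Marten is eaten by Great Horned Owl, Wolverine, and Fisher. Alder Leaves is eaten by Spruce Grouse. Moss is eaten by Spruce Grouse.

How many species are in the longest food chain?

4 species

One longest chain: Moss → Spruce Grouse → Pine Marten → Fisher.
It has 4 species and 3 links.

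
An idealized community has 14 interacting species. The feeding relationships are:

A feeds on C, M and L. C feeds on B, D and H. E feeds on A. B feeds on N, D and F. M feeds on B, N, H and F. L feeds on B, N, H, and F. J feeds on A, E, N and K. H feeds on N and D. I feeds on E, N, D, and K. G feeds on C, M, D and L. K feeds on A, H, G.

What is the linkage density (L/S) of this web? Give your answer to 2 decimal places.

There are L = 35 links among S = 14 species.
L/S = 35/14 = 2.5000 ≈ 2.50.

L/S = 2.50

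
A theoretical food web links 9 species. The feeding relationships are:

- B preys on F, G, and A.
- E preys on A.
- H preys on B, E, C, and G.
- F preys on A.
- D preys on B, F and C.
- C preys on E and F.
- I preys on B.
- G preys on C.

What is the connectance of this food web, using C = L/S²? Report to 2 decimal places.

C = 0.20

The web has S = 9 species and L = 16 feeding links.
C = L / S² = 16 / 81 = 0.1975 ≈ 0.20.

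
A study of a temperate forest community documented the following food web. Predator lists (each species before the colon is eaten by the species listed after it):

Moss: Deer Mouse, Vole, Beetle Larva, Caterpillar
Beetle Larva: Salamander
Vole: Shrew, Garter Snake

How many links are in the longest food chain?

One longest chain: Moss → Vole → Shrew.
It has 3 species and 2 links.

2 links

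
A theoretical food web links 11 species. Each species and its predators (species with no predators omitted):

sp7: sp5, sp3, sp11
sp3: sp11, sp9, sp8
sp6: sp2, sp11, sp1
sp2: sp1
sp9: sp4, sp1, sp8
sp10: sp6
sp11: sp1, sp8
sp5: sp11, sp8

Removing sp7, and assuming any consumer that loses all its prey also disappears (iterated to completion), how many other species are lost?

4

Remove sp7.
Round 1: sp5 (all prey gone), sp3 (all prey gone) → extinct.
Round 2: sp9 (all prey gone) → extinct.
Round 3: sp4 (all prey gone) → extinct.
No further losses. Total secondary extinctions: 4.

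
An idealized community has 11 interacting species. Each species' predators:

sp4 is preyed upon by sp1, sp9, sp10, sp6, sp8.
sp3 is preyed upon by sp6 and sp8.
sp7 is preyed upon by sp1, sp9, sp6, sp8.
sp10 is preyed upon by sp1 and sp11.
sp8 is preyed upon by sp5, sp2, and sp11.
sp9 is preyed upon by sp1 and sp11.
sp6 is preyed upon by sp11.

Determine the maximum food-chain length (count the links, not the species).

2 links

One longest chain: sp3 → sp8 → sp5.
It has 3 species and 2 links.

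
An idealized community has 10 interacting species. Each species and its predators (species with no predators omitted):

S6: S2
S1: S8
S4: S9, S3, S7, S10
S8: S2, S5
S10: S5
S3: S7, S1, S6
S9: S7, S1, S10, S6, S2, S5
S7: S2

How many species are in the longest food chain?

One longest chain: S4 → S9 → S1 → S8 → S2.
It has 5 species and 4 links.

5 species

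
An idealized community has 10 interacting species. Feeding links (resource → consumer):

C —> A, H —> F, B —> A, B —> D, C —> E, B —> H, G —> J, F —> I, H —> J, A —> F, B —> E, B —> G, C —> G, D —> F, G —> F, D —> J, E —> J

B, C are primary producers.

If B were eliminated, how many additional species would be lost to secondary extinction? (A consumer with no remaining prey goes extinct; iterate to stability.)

2

Remove B.
Round 1: H (all prey gone), D (all prey gone) → extinct.
No further losses. Total secondary extinctions: 2.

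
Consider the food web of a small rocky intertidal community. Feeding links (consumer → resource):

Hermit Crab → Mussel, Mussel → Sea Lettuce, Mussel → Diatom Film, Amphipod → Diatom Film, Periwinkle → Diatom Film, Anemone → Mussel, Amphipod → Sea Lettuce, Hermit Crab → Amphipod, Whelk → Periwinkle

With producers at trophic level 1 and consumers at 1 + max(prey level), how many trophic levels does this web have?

Producers (level 1): Diatom Film, Sea Lettuce.
Diatom Film → Periwinkle → Whelk gives Whelk level 3.
No species has a prey at level 3, so no species reaches level 4.

3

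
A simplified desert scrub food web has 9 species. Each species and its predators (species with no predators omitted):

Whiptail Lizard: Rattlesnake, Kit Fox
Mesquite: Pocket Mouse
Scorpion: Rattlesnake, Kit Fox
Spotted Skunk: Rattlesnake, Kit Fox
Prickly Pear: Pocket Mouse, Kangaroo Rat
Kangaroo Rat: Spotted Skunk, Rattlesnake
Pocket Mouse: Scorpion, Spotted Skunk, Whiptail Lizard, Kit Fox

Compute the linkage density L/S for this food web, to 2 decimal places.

L/S = 1.67

There are L = 15 links among S = 9 species.
L/S = 15/9 = 1.6667 ≈ 1.67.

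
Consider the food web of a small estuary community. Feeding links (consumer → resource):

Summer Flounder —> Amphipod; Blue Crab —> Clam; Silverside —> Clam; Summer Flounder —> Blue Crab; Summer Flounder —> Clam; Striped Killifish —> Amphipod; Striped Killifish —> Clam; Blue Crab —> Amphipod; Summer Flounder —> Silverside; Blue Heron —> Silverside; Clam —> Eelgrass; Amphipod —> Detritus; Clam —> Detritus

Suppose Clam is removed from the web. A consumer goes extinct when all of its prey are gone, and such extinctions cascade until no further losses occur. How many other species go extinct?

Remove Clam.
Round 1: Silverside (all prey gone) → extinct.
Round 2: Blue Heron (all prey gone) → extinct.
No further losses. Total secondary extinctions: 2.

2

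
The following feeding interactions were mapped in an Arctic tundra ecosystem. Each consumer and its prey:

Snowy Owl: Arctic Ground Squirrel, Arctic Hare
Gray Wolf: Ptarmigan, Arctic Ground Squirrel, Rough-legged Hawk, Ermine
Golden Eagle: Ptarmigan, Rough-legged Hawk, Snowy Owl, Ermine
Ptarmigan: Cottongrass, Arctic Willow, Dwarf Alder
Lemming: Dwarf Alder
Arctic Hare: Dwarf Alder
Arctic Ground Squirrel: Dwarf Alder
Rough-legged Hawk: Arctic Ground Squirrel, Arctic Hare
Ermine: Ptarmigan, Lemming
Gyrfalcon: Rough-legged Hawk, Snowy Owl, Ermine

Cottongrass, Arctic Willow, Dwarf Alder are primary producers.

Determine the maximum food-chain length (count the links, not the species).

3 links

One longest chain: Cottongrass → Ptarmigan → Ermine → Gray Wolf.
It has 4 species and 3 links.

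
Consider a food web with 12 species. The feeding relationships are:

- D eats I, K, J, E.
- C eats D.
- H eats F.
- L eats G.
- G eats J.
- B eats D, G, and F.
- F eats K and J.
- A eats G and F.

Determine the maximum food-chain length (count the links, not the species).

One longest chain: J → G → A.
It has 3 species and 2 links.

2 links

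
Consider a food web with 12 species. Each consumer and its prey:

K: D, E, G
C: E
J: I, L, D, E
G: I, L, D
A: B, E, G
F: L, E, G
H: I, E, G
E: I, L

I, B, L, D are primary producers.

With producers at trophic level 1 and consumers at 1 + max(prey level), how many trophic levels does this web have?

Producers (level 1): I, B, L, D.
I → E → H gives H level 3.
No species has a prey at level 3, so no species reaches level 4.

3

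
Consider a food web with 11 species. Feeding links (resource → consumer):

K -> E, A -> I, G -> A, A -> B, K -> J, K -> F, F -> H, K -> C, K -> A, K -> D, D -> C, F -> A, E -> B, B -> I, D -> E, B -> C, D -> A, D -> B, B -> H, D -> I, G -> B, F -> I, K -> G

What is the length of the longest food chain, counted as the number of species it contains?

One longest chain: K → D → E → B → I.
It has 5 species and 4 links.

5 species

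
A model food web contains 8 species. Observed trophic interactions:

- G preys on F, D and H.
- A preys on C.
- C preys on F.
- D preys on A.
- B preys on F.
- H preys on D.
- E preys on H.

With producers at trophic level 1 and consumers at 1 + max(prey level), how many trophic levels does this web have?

6

Producers (level 1): F.
F → C → A → D → H → G gives G level 6.
No species has a prey at level 6, so no species reaches level 7.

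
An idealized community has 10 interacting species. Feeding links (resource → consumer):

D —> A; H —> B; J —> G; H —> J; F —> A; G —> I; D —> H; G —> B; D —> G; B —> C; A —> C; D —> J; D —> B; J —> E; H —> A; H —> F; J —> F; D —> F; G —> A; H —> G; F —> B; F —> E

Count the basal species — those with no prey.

1

Basal species (no prey listed): D.
Count: 1.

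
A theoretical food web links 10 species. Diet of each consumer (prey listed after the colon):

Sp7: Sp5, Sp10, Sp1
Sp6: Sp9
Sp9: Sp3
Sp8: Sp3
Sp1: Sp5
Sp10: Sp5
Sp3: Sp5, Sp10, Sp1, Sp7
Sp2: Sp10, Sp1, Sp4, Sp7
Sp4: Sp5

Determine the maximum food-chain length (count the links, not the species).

5 links

One longest chain: Sp5 → Sp10 → Sp7 → Sp3 → Sp9 → Sp6.
It has 6 species and 5 links.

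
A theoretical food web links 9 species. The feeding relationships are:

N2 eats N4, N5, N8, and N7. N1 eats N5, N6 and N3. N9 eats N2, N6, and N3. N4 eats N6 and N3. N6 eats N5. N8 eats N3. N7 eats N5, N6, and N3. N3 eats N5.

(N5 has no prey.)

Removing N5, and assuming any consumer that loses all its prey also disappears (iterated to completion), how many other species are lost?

Remove N5.
Round 1: N6 (all prey gone), N3 (all prey gone) → extinct.
Round 2: N8 (all prey gone), N4 (all prey gone), N1 (all prey gone), N7 (all prey gone) → extinct.
Round 3: N2 (all prey gone) → extinct.
Round 4: N9 (all prey gone) → extinct.
No further losses. Total secondary extinctions: 8.

8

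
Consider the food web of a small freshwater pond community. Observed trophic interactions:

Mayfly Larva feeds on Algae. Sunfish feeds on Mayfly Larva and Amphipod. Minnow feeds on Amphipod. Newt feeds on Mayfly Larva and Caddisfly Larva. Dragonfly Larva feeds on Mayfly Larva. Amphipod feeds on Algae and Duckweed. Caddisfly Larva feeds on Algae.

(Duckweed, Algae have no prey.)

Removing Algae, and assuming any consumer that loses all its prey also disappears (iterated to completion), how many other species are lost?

Remove Algae.
Round 1: Caddisfly Larva (all prey gone), Mayfly Larva (all prey gone) → extinct.
Round 2: Dragonfly Larva (all prey gone), Newt (all prey gone) → extinct.
No further losses. Total secondary extinctions: 4.

4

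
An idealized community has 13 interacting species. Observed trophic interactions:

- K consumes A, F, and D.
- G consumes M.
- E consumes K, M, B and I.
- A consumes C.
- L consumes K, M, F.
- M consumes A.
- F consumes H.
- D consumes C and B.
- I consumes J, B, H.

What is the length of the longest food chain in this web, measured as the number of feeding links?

3 links

One longest chain: C → A → M → G.
It has 4 species and 3 links.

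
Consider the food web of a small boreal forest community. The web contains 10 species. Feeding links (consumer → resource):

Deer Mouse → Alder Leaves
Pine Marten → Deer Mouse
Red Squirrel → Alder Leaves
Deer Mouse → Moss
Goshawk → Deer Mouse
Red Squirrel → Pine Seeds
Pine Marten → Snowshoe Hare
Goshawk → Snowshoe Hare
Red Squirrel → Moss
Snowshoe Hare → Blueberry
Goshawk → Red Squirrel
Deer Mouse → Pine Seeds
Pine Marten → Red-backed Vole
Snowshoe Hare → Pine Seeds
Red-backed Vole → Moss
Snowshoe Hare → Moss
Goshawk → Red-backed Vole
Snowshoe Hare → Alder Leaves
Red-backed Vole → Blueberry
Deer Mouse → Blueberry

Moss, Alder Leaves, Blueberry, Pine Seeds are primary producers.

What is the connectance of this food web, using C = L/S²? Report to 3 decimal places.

C = 0.200

The web has S = 10 species and L = 20 feeding links.
C = L / S² = 20 / 100 = 0.2000 ≈ 0.200.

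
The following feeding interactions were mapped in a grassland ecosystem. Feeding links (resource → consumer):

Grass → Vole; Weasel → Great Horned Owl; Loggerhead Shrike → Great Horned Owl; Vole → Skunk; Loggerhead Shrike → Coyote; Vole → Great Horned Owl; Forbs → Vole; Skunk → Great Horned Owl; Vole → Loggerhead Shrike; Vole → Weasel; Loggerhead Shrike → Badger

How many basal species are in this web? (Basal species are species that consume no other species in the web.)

2

Basal species (no prey listed): Grass, Forbs.
Count: 2.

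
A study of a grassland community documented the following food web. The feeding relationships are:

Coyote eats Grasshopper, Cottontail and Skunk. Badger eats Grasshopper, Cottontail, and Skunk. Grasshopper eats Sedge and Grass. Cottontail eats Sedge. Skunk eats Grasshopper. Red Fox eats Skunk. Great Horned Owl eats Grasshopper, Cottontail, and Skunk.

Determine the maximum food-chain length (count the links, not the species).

One longest chain: Grass → Grasshopper → Skunk → Great Horned Owl.
It has 4 species and 3 links.

3 links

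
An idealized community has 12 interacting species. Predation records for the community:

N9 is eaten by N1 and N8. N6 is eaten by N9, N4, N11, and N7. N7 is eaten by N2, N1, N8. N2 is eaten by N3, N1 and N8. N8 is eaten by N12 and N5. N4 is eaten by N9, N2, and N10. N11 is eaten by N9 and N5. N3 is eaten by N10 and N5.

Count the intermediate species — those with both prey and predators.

7

Intermediate species (has both prey and predators): N11, N7, N4, N2, N9, N3, N8.
Count: 7.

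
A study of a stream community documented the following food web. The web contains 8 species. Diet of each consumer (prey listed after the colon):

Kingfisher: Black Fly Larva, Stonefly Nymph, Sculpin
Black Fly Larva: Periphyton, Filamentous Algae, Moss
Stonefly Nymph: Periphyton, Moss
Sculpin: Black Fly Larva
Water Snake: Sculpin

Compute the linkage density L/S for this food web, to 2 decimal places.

L/S = 1.25

There are L = 10 links among S = 8 species.
L/S = 10/8 = 1.2500 ≈ 1.25.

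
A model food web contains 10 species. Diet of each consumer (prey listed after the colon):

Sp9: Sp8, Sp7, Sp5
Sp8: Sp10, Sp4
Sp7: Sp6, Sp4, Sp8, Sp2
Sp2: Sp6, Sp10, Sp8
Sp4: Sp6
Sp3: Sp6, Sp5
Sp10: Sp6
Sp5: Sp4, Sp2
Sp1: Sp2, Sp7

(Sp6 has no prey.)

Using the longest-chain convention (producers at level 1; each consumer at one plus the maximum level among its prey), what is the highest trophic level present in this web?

6

Producers (level 1): Sp6.
Sp6 → Sp10 → Sp8 → Sp2 → Sp7 → Sp9 gives Sp9 level 6.
No species has a prey at level 6, so no species reaches level 7.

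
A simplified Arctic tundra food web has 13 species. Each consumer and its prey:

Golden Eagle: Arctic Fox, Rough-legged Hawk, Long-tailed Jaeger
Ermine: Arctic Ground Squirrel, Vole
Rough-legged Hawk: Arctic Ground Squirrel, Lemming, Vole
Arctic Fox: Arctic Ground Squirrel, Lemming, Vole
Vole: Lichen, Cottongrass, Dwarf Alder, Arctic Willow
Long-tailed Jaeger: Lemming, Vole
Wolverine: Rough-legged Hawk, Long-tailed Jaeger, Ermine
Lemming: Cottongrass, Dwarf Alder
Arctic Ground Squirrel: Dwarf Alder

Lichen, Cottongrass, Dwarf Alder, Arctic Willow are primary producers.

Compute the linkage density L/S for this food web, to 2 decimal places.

L/S = 1.77

There are L = 23 links among S = 13 species.
L/S = 23/13 = 1.7692 ≈ 1.77.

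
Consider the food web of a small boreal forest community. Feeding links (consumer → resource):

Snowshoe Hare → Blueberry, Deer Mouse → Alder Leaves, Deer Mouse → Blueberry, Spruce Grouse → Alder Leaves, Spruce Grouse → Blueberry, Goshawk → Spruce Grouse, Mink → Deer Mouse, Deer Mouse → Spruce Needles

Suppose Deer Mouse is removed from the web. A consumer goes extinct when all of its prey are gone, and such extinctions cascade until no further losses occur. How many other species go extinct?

Remove Deer Mouse.
Round 1: Mink (all prey gone) → extinct.
No further losses. Total secondary extinctions: 1.

1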